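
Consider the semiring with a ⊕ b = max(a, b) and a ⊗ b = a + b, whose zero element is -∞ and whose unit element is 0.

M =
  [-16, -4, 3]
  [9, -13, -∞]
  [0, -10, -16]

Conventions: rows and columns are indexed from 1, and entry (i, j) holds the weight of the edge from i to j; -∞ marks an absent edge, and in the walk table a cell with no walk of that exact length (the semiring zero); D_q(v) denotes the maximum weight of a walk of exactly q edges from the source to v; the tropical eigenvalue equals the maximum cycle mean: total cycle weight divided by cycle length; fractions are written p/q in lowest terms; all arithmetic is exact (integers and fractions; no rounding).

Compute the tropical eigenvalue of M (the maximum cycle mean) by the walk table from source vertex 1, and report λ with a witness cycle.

q=0: [0, -∞, -∞]
q=1: [-16, -4, 3]
q=2: [5, -7, -13]
q=3: [2, 1, 8]
Optimal cycle mean attained by: cycle 1->2->1, total (-4) + 9, length 2.
Answer: λ = 5/2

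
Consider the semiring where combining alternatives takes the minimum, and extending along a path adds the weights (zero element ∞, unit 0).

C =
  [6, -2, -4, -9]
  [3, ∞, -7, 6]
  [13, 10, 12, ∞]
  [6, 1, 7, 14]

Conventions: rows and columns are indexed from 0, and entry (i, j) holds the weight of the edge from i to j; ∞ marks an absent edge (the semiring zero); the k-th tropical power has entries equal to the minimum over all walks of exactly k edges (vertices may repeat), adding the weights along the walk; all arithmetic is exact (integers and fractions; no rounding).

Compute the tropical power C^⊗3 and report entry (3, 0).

C^⊗2:
  [-3, -8, -9, -3]
  [6, 1, -1, -6]
  [13, 11, 3, 4]
  [4, 4, -6, -3]
C^⊗3:
  [-5, -5, -15, -12]
  [0, -5, -6, -3]
  [10, 5, 4, 4]
  [3, -2, -3, -5]
Key observation: the optimum is the walk 3->0->3->0, with weight 6 + (-9) + 6 = 3.
Optimal value attained by: walk 3->0->3->0.
Answer: (C^⊗3)[3][0] = 3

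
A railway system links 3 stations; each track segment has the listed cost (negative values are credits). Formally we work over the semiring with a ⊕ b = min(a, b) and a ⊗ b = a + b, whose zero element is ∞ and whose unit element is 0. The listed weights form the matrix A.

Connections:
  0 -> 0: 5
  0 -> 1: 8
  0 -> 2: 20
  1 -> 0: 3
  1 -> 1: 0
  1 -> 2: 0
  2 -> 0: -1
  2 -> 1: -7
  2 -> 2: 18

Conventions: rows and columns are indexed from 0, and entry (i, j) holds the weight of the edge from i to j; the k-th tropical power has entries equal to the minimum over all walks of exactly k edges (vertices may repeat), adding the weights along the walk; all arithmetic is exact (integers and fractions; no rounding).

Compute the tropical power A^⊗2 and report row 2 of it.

A^⊗2:
  [10, 8, 8]
  [-1, -7, 0]
  [-4, -7, -7]
Answer: row 2 of A^⊗2 = [-4, -7, -7]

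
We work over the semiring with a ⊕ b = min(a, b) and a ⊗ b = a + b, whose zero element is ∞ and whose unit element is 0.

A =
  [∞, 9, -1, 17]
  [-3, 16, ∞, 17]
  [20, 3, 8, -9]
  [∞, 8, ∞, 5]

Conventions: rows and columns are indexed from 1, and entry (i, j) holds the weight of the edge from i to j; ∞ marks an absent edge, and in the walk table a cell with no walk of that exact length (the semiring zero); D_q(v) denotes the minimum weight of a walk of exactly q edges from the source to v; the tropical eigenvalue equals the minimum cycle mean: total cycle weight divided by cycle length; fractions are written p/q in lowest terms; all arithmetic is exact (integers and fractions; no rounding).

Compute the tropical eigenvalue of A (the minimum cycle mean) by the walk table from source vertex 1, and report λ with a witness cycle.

q=0: [0, ∞, ∞, ∞]
q=1: [∞, 9, -1, 17]
q=2: [6, 2, 7, -10]
q=3: [-1, -2, 5, -5]
q=4: [-5, 3, -2, -4]
Optimal cycle mean attained by: cycle 1->3->4->2->1, total (-1) + (-9) + 8 + (-3), length 4.
Answer: λ = -5/4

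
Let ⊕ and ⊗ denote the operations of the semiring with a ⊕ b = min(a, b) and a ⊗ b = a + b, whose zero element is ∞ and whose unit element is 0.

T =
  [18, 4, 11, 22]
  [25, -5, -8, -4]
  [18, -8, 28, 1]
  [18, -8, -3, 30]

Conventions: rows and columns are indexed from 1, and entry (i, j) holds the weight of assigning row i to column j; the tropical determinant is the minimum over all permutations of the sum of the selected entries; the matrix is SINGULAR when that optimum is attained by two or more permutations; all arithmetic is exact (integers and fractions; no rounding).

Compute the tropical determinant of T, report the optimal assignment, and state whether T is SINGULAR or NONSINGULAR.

σ = (1, 2, 3, 4): 18 + (-5) + 28 + 30 = 71
σ = (1, 2, 4, 3): 18 + (-5) + 1 + (-3) = 11
σ = (1, 3, 2, 4): 18 + (-8) + (-8) + 30 = 32
σ = (1, 3, 4, 2): 18 + (-8) + 1 + (-8) = 3
σ = (1, 4, 2, 3): 18 + (-4) + (-8) + (-3) = 3
σ = (1, 4, 3, 2): 18 + (-4) + 28 + (-8) = 34
σ = (2, 1, 3, 4): 4 + 25 + 28 + 30 = 87
σ = (2, 1, 4, 3): 4 + 25 + 1 + (-3) = 27
σ = (2, 3, 1, 4): 4 + (-8) + 18 + 30 = 44
σ = (2, 3, 4, 1): 4 + (-8) + 1 + 18 = 15
σ = (2, 4, 1, 3): 4 + (-4) + 18 + (-3) = 15
σ = (2, 4, 3, 1): 4 + (-4) + 28 + 18 = 46
σ = (3, 1, 2, 4): 11 + 25 + (-8) + 30 = 58
σ = (3, 1, 4, 2): 11 + 25 + 1 + (-8) = 29
σ = (3, 2, 1, 4): 11 + (-5) + 18 + 30 = 54
σ = (3, 2, 4, 1): 11 + (-5) + 1 + 18 = 25
σ = (3, 4, 1, 2): 11 + (-4) + 18 + (-8) = 17
σ = (3, 4, 2, 1): 11 + (-4) + (-8) + 18 = 17
σ = (4, 1, 2, 3): 22 + 25 + (-8) + (-3) = 36
σ = (4, 1, 3, 2): 22 + 25 + 28 + (-8) = 67
σ = (4, 2, 1, 3): 22 + (-5) + 18 + (-3) = 32
σ = (4, 2, 3, 1): 22 + (-5) + 28 + 18 = 63
σ = (4, 3, 1, 2): 22 + (-8) + 18 + (-8) = 24
σ = (4, 3, 2, 1): 22 + (-8) + (-8) + 18 = 24
Optimal value attained by: σ = (1, 3, 4, 2).
Answer: det⊕(T) = 3; verdict: SINGULAR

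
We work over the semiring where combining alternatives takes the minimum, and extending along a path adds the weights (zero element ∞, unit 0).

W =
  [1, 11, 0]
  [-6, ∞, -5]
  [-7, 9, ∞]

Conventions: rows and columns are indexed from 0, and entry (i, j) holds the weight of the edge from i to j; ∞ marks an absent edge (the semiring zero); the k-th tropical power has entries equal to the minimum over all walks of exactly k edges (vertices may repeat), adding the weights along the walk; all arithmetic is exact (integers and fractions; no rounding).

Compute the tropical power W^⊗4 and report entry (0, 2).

W^⊗2:
  [-7, 9, 1]
  [-12, 4, -6]
  [-6, 4, -7]
W^⊗3:
  [-6, 4, -7]
  [-13, -1, -12]
  [-14, 2, -6]
W^⊗4:
  [-14, 2, -6]
  [-19, -3, -13]
  [-13, -3, -14]
Key observation: the optimum is the walk 0->0->2->0->2, with weight 1 + 0 + (-7) + 0 = -6.
Optimal value attained by: walk 0->0->2->0->2.
Answer: (W^⊗4)[0][2] = -6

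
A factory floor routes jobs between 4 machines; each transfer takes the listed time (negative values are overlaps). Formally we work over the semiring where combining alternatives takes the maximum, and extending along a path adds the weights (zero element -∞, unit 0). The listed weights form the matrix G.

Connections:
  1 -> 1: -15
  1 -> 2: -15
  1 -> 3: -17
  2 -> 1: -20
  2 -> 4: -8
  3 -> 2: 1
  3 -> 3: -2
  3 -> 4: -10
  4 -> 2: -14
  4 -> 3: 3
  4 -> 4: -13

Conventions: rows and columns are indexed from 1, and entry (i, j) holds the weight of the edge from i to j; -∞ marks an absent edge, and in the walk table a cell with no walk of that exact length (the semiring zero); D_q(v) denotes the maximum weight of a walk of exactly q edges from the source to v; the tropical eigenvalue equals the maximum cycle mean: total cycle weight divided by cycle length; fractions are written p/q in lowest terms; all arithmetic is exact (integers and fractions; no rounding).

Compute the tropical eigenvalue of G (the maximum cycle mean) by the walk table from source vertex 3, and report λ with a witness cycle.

q=0: [-∞, -∞, 0, -∞]
q=1: [-∞, 1, -2, -10]
q=2: [-19, -1, -4, -7]
q=3: [-21, -3, -4, -9]
q=4: [-23, -3, -6, -11]
Optimal cycle mean attained by: cycle 2->4->3->2, total (-8) + 3 + 1, length 3.
Answer: λ = -4/3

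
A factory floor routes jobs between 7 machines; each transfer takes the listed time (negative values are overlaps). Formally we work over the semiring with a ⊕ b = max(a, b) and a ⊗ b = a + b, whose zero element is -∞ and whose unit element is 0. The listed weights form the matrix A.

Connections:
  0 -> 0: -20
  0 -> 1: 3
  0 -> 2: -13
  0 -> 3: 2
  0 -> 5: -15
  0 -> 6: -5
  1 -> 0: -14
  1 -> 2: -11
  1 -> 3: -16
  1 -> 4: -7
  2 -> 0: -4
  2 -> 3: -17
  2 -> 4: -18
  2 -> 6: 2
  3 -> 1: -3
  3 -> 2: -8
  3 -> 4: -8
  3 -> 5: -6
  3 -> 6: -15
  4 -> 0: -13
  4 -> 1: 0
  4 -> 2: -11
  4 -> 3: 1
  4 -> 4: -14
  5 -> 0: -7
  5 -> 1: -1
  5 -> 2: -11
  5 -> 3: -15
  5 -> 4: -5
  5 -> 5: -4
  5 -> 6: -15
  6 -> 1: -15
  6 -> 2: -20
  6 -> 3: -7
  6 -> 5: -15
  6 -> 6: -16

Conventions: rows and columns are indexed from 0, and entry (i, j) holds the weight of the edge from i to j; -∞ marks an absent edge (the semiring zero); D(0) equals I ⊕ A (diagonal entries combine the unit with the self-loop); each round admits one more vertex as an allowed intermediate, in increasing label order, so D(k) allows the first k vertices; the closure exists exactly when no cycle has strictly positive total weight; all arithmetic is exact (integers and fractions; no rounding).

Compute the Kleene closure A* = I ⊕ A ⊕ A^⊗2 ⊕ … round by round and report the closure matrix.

D(0):
  [0, 3, -13, 2, -∞, -15, -5]
  [-14, 0, -11, -16, -7, -∞, -∞]
  [-4, -∞, 0, -17, -18, -∞, 2]
  [-∞, -3, -8, 0, -8, -6, -15]
  [-13, 0, -11, 1, 0, -∞, -∞]
  [-7, -1, -11, -15, -5, 0, -15]
  [-∞, -15, -20, -7, -∞, -15, 0]
D(1):
  [0, 3, -13, 2, -∞, -15, -5]
  [-14, 0, -11, -12, -7, -29, -19]
  [-4, -1, 0, -2, -18, -19, 2]
  [-∞, -3, -8, 0, -8, -6, -15]
  [-13, 0, -11, 1, 0, -28, -18]
  [-7, -1, -11, -5, -5, 0, -12]
  [-∞, -15, -20, -7, -∞, -15, 0]
D(2):
  [0, 3, -8, 2, -4, -15, -5]
  [-14, 0, -11, -12, -7, -29, -19]
  [-4, -1, 0, -2, -8, -19, 2]
  [-17, -3, -8, 0, -8, -6, -15]
  [-13, 0, -11, 1, 0, -28, -18]
  [-7, -1, -11, -5, -5, 0, -12]
  [-29, -15, -20, -7, -22, -15, 0]
D(3):
  [0, 3, -8, 2, -4, -15, -5]
  [-14, 0, -11, -12, -7, -29, -9]
  [-4, -1, 0, -2, -8, -19, 2]
  [-12, -3, -8, 0, -8, -6, -6]
  [-13, 0, -11, 1, 0, -28, -9]
  [-7, -1, -11, -5, -5, 0, -9]
  [-24, -15, -20, -7, -22, -15, 0]
D(4):
  [0, 3, -6, 2, -4, -4, -4]
  [-14, 0, -11, -12, -7, -18, -9]
  [-4, -1, 0, -2, -8, -8, 2]
  [-12, -3, -8, 0, -8, -6, -6]
  [-11, 0, -7, 1, 0, -5, -5]
  [-7, -1, -11, -5, -5, 0, -9]
  [-19, -10, -15, -7, -15, -13, 0]
D(5):
  [0, 3, -6, 2, -4, -4, -4]
  [-14, 0, -11, -6, -7, -12, -9]
  [-4, -1, 0, -2, -8, -8, 2]
  [-12, -3, -8, 0, -8, -6, -6]
  [-11, 0, -7, 1, 0, -5, -5]
  [-7, -1, -11, -4, -5, 0, -9]
  [-19, -10, -15, -7, -15, -13, 0]
D(6):
  [0, 3, -6, 2, -4, -4, -4]
  [-14, 0, -11, -6, -7, -12, -9]
  [-4, -1, 0, -2, -8, -8, 2]
  [-12, -3, -8, 0, -8, -6, -6]
  [-11, 0, -7, 1, 0, -5, -5]
  [-7, -1, -11, -4, -5, 0, -9]
  [-19, -10, -15, -7, -15, -13, 0]
D(7):
  [0, 3, -6, 2, -4, -4, -4]
  [-14, 0, -11, -6, -7, -12, -9]
  [-4, -1, 0, -2, -8, -8, 2]
  [-12, -3, -8, 0, -8, -6, -6]
  [-11, 0, -7, 1, 0, -5, -5]
  [-7, -1, -11, -4, -5, 0, -9]
  [-19, -10, -15, -7, -15, -13, 0]
Answer: A* = [[0, 3, -6, 2, -4, -4, -4], [-14, 0, -11, -6, -7, -12, -9], [-4, -1, 0, -2, -8, -8, 2], [-12, -3, -8, 0, -8, -6, -6], [-11, 0, -7, 1, 0, -5, -5], [-7, -1, -11, -4, -5, 0, -9], [-19, -10, -15, -7, -15, -13, 0]]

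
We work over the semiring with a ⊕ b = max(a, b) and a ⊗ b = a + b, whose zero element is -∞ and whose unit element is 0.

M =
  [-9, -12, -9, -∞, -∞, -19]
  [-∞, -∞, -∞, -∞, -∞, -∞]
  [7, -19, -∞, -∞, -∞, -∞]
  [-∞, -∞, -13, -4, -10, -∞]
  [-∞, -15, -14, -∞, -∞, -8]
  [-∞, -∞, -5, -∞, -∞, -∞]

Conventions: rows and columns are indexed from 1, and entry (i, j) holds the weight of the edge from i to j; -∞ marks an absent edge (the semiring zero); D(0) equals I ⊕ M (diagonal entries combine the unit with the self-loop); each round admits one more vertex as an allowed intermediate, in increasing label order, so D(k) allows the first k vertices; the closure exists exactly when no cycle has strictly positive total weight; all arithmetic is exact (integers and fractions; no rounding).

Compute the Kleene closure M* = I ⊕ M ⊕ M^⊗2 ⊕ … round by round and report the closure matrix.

D(0):
  [0, -12, -9, -∞, -∞, -19]
  [-∞, 0, -∞, -∞, -∞, -∞]
  [7, -19, 0, -∞, -∞, -∞]
  [-∞, -∞, -13, 0, -10, -∞]
  [-∞, -15, -14, -∞, 0, -8]
  [-∞, -∞, -5, -∞, -∞, 0]
D(1):
  [0, -12, -9, -∞, -∞, -19]
  [-∞, 0, -∞, -∞, -∞, -∞]
  [7, -5, 0, -∞, -∞, -12]
  [-∞, -∞, -13, 0, -10, -∞]
  [-∞, -15, -14, -∞, 0, -8]
  [-∞, -∞, -5, -∞, -∞, 0]
D(2):
  [0, -12, -9, -∞, -∞, -19]
  [-∞, 0, -∞, -∞, -∞, -∞]
  [7, -5, 0, -∞, -∞, -12]
  [-∞, -∞, -13, 0, -10, -∞]
  [-∞, -15, -14, -∞, 0, -8]
  [-∞, -∞, -5, -∞, -∞, 0]
D(3):
  [0, -12, -9, -∞, -∞, -19]
  [-∞, 0, -∞, -∞, -∞, -∞]
  [7, -5, 0, -∞, -∞, -12]
  [-6, -18, -13, 0, -10, -25]
  [-7, -15, -14, -∞, 0, -8]
  [2, -10, -5, -∞, -∞, 0]
D(4):
  [0, -12, -9, -∞, -∞, -19]
  [-∞, 0, -∞, -∞, -∞, -∞]
  [7, -5, 0, -∞, -∞, -12]
  [-6, -18, -13, 0, -10, -25]
  [-7, -15, -14, -∞, 0, -8]
  [2, -10, -5, -∞, -∞, 0]
D(5):
  [0, -12, -9, -∞, -∞, -19]
  [-∞, 0, -∞, -∞, -∞, -∞]
  [7, -5, 0, -∞, -∞, -12]
  [-6, -18, -13, 0, -10, -18]
  [-7, -15, -14, -∞, 0, -8]
  [2, -10, -5, -∞, -∞, 0]
D(6):
  [0, -12, -9, -∞, -∞, -19]
  [-∞, 0, -∞, -∞, -∞, -∞]
  [7, -5, 0, -∞, -∞, -12]
  [-6, -18, -13, 0, -10, -18]
  [-6, -15, -13, -∞, 0, -8]
  [2, -10, -5, -∞, -∞, 0]
Answer: M* = [[0, -12, -9, -∞, -∞, -19], [-∞, 0, -∞, -∞, -∞, -∞], [7, -5, 0, -∞, -∞, -12], [-6, -18, -13, 0, -10, -18], [-6, -15, -13, -∞, 0, -8], [2, -10, -5, -∞, -∞, 0]]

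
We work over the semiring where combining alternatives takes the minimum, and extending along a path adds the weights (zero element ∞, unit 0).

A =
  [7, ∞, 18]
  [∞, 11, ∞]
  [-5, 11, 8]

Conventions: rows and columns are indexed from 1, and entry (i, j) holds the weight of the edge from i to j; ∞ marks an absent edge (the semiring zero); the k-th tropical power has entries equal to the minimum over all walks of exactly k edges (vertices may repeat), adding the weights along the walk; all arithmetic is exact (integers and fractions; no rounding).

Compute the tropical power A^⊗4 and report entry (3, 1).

A^⊗2:
  [13, 29, 25]
  [∞, 22, ∞]
  [2, 19, 13]
A^⊗3:
  [20, 36, 31]
  [∞, 33, ∞]
  [8, 24, 20]
A^⊗4:
  [26, 42, 38]
  [∞, 44, ∞]
  [15, 31, 26]
Key observation: the optimum is the walk 3->1->1->3->1, with weight (-5) + 7 + 18 + (-5) = 15.
Optimal value attained by: walk 3->1->1->3->1.
Answer: (A^⊗4)[3][1] = 15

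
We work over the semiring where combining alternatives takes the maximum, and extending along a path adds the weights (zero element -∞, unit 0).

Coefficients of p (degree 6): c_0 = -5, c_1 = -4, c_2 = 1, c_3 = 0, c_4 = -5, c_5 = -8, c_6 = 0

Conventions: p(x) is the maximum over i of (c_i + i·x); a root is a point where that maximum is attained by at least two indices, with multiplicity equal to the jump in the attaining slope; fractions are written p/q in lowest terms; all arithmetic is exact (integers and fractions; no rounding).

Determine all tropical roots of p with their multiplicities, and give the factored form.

hull edge (i=0, c=-5) to (i=2, c=1): slope 3, span 2
hull edge (i=2, c=1) to (i=6, c=0): slope -1/4, span 4
Factored form: p(x) = 0 ⊗ (x ⊕ (-3)) ⊗ (x ⊕ (-3)) ⊗ (x ⊕ 1/4) ⊗ (x ⊕ 1/4) ⊗ (x ⊕ 1/4) ⊗ (x ⊕ 1/4)
Answer: roots = -3 (mult 2), 1/4 (mult 4)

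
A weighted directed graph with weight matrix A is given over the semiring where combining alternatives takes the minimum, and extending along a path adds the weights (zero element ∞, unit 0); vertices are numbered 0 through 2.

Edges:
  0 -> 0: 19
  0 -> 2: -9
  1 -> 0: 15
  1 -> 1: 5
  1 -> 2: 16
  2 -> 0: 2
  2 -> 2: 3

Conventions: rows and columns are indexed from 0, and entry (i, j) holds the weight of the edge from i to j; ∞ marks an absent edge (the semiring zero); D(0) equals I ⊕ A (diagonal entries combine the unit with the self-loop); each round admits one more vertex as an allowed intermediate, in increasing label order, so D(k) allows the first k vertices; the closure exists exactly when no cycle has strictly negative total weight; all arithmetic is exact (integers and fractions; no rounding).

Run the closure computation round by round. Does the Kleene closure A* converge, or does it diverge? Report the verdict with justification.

D(0):
  [0, ∞, -9]
  [15, 0, 16]
  [2, ∞, 0]
Detection: at round 1, diagonal entry (2, 2) turns strictly negative.
Key observation: the cycle 2->0->2 has total weight 2 + (-9), which is strictly negative.
Answer: DIVERGES — negative cycle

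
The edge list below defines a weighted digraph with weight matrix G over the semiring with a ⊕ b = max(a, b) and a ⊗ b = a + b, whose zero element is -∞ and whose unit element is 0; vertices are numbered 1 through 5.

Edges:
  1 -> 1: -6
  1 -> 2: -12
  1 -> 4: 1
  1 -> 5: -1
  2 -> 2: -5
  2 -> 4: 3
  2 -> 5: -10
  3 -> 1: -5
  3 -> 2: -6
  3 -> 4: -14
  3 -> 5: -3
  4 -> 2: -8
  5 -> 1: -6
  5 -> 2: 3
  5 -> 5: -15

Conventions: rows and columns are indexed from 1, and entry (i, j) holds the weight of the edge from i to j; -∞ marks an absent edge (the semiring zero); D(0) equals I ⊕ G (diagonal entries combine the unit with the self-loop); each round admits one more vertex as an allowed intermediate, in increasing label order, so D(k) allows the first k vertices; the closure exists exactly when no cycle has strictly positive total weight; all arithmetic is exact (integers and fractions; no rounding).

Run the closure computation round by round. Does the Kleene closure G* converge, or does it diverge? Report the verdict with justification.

D(0):
  [0, -12, -∞, 1, -1]
  [-∞, 0, -∞, 3, -10]
  [-5, -6, 0, -14, -3]
  [-∞, -8, -∞, 0, -∞]
  [-6, 3, -∞, -∞, 0]
D(1):
  [0, -12, -∞, 1, -1]
  [-∞, 0, -∞, 3, -10]
  [-5, -6, 0, -4, -3]
  [-∞, -8, -∞, 0, -∞]
  [-6, 3, -∞, -5, 0]
D(2):
  [0, -12, -∞, 1, -1]
  [-∞, 0, -∞, 3, -10]
  [-5, -6, 0, -3, -3]
  [-∞, -8, -∞, 0, -18]
  [-6, 3, -∞, 6, 0]
D(3):
  [0, -12, -∞, 1, -1]
  [-∞, 0, -∞, 3, -10]
  [-5, -6, 0, -3, -3]
  [-∞, -8, -∞, 0, -18]
  [-6, 3, -∞, 6, 0]
D(4):
  [0, -7, -∞, 1, -1]
  [-∞, 0, -∞, 3, -10]
  [-5, -6, 0, -3, -3]
  [-∞, -8, -∞, 0, -18]
  [-6, 3, -∞, 6, 0]
D(5):
  [0, 2, -∞, 5, -1]
  [-16, 0, -∞, 3, -10]
  [-5, 0, 0, 3, -3]
  [-24, -8, -∞, 0, -18]
  [-6, 3, -∞, 6, 0]
Key observation: every diagonal entry stays at the unit through all rounds, so no improving cycle exists.
Answer: CONVERGES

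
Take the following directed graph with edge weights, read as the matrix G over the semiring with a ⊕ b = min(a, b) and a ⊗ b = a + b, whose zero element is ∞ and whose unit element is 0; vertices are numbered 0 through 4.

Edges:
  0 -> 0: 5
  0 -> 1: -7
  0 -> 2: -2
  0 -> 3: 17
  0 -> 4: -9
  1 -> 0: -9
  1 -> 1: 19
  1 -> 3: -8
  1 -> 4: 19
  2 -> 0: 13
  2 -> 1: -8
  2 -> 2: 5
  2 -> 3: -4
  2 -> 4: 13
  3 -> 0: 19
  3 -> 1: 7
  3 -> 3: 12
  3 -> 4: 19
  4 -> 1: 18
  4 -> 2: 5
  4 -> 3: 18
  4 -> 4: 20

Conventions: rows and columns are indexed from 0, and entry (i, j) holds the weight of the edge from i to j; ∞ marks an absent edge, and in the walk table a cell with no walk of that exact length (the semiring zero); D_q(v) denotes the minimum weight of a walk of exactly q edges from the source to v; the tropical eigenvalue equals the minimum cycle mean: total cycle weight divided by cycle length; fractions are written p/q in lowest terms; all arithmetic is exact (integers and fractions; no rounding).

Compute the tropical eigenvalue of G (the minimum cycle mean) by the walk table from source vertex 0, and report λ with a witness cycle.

q=0: [0, ∞, ∞, ∞, ∞]
q=1: [5, -7, -2, 17, -9]
q=2: [-16, -10, -4, -15, -4]
q=3: [-19, -23, -18, -18, -25]
q=4: [-32, -26, -21, -31, -28]
q=5: [-35, -39, -34, -34, -41]
Optimal cycle mean attained by: cycle 0->1->0, total (-7) + (-9), length 2.
Answer: λ = -8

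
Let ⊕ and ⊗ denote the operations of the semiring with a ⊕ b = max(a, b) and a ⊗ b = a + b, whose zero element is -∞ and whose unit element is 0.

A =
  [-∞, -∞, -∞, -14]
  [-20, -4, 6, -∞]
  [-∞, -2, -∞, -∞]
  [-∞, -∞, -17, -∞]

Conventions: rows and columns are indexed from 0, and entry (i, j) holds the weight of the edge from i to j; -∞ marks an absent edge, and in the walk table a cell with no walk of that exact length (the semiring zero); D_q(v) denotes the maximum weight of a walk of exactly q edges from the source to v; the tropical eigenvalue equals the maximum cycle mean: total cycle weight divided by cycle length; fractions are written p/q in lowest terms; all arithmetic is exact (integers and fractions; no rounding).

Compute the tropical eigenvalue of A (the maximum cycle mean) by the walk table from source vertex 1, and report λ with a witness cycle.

q=0: [-∞, 0, -∞, -∞]
q=1: [-20, -4, 6, -∞]
q=2: [-24, 4, 2, -34]
q=3: [-16, 0, 10, -38]
q=4: [-20, 8, 6, -30]
Optimal cycle mean attained by: cycle 1->2->1, total 6 + (-2), length 2.
Answer: λ = 2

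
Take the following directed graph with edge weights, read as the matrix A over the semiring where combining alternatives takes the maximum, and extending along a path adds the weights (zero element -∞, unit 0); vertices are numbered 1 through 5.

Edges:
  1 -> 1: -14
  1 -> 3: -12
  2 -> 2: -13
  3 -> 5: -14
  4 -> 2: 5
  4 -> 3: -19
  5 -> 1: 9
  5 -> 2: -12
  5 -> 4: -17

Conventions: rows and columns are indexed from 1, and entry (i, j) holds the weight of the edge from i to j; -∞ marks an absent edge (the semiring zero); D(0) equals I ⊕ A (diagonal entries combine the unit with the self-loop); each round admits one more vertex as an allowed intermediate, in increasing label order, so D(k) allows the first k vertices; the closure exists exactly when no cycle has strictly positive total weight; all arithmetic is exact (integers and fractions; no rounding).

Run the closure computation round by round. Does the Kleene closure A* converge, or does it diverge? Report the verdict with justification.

D(0):
  [0, -∞, -12, -∞, -∞]
  [-∞, 0, -∞, -∞, -∞]
  [-∞, -∞, 0, -∞, -14]
  [-∞, 5, -19, 0, -∞]
  [9, -12, -∞, -17, 0]
D(1):
  [0, -∞, -12, -∞, -∞]
  [-∞, 0, -∞, -∞, -∞]
  [-∞, -∞, 0, -∞, -14]
  [-∞, 5, -19, 0, -∞]
  [9, -12, -3, -17, 0]
D(2):
  [0, -∞, -12, -∞, -∞]
  [-∞, 0, -∞, -∞, -∞]
  [-∞, -∞, 0, -∞, -14]
  [-∞, 5, -19, 0, -∞]
  [9, -12, -3, -17, 0]
D(3):
  [0, -∞, -12, -∞, -26]
  [-∞, 0, -∞, -∞, -∞]
  [-∞, -∞, 0, -∞, -14]
  [-∞, 5, -19, 0, -33]
  [9, -12, -3, -17, 0]
D(4):
  [0, -∞, -12, -∞, -26]
  [-∞, 0, -∞, -∞, -∞]
  [-∞, -∞, 0, -∞, -14]
  [-∞, 5, -19, 0, -33]
  [9, -12, -3, -17, 0]
D(5):
  [0, -38, -12, -43, -26]
  [-∞, 0, -∞, -∞, -∞]
  [-5, -26, 0, -31, -14]
  [-24, 5, -19, 0, -33]
  [9, -12, -3, -17, 0]
Key observation: every diagonal entry stays at the unit through all rounds, so no improving cycle exists.
Answer: CONVERGES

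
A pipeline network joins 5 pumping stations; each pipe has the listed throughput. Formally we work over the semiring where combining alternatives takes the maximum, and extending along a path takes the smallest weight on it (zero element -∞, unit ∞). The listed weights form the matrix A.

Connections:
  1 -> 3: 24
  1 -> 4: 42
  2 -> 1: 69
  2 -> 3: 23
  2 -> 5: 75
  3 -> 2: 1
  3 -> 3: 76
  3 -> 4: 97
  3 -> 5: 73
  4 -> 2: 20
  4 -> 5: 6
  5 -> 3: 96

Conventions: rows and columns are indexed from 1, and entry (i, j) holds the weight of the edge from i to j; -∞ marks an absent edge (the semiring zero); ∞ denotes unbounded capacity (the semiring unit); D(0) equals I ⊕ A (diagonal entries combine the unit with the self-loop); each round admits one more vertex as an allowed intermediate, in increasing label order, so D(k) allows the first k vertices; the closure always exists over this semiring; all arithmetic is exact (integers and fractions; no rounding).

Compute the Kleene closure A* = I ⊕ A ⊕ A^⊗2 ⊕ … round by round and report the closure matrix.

D(0):
  [∞, -∞, 24, 42, -∞]
  [69, ∞, 23, -∞, 75]
  [-∞, 1, ∞, 97, 73]
  [-∞, 20, -∞, ∞, 6]
  [-∞, -∞, 96, -∞, ∞]
D(1):
  [∞, -∞, 24, 42, -∞]
  [69, ∞, 24, 42, 75]
  [-∞, 1, ∞, 97, 73]
  [-∞, 20, -∞, ∞, 6]
  [-∞, -∞, 96, -∞, ∞]
D(2):
  [∞, -∞, 24, 42, -∞]
  [69, ∞, 24, 42, 75]
  [1, 1, ∞, 97, 73]
  [20, 20, 20, ∞, 20]
  [-∞, -∞, 96, -∞, ∞]
D(3):
  [∞, 1, 24, 42, 24]
  [69, ∞, 24, 42, 75]
  [1, 1, ∞, 97, 73]
  [20, 20, 20, ∞, 20]
  [1, 1, 96, 96, ∞]
D(4):
  [∞, 20, 24, 42, 24]
  [69, ∞, 24, 42, 75]
  [20, 20, ∞, 97, 73]
  [20, 20, 20, ∞, 20]
  [20, 20, 96, 96, ∞]
D(5):
  [∞, 20, 24, 42, 24]
  [69, ∞, 75, 75, 75]
  [20, 20, ∞, 97, 73]
  [20, 20, 20, ∞, 20]
  [20, 20, 96, 96, ∞]
Answer: A* = [[∞, 20, 24, 42, 24], [69, ∞, 75, 75, 75], [20, 20, ∞, 97, 73], [20, 20, 20, ∞, 20], [20, 20, 96, 96, ∞]]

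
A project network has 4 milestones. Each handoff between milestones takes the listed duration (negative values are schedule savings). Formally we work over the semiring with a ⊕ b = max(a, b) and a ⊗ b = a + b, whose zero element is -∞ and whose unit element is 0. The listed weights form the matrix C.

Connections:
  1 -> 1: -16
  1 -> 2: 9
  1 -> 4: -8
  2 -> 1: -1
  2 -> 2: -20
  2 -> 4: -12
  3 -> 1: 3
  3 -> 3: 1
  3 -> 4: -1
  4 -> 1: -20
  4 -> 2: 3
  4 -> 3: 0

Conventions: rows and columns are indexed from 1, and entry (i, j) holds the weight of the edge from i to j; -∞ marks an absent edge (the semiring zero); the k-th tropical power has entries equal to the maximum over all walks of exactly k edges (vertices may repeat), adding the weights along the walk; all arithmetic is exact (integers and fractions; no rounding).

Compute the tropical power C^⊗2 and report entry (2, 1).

C^⊗2:
  [8, -5, -8, -3]
  [-17, 8, -12, -9]
  [4, 12, 2, 0]
  [3, -11, 1, -1]
Key observation: the optimum is the walk 2->1->1, with weight (-1) + (-16) = -17.
Optimal value attained by: walk 2->1->1.
Answer: (C^⊗2)[2][1] = -17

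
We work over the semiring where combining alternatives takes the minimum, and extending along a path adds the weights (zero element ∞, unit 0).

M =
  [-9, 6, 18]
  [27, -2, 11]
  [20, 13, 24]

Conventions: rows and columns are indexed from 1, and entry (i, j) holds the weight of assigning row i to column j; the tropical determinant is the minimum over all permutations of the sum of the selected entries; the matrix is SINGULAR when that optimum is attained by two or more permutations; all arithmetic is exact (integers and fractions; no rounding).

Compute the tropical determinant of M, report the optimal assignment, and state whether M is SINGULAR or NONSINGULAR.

σ = (1, 2, 3): (-9) + (-2) + 24 = 13
σ = (1, 3, 2): (-9) + 11 + 13 = 15
σ = (2, 1, 3): 6 + 27 + 24 = 57
σ = (2, 3, 1): 6 + 11 + 20 = 37
σ = (3, 1, 2): 18 + 27 + 13 = 58
σ = (3, 2, 1): 18 + (-2) + 20 = 36
Optimal value attained by: σ = (1, 2, 3).
Answer: det⊕(M) = 13; verdict: NONSINGULAR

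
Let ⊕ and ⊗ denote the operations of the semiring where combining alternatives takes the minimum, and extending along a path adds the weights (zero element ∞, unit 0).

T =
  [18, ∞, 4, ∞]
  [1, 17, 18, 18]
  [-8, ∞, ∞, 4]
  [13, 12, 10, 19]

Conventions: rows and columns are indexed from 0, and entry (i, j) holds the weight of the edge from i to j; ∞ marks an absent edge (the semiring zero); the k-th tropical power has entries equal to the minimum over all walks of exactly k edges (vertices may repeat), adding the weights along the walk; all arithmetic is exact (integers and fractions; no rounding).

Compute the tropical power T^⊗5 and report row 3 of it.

T^⊗2:
  [-4, ∞, 22, 8]
  [10, 30, 5, 22]
  [10, 16, -4, 23]
  [2, 29, 17, 14]
T^⊗3:
  [14, 20, 0, 26]
  [-3, 34, 14, 9]
  [-12, 33, 14, 0]
  [9, 26, 6, 21]
T^⊗4:
  [-8, 37, 18, 4]
  [6, 21, 1, 18]
  [6, 12, -8, 18]
  [-2, 33, 13, 10]
T^⊗5:
  [10, 16, -4, 22]
  [-7, 30, 10, 5]
  [-16, 29, 10, -4]
  [5, 22, 2, 17]
Answer: row 3 of T^⊗5 = [5, 22, 2, 17]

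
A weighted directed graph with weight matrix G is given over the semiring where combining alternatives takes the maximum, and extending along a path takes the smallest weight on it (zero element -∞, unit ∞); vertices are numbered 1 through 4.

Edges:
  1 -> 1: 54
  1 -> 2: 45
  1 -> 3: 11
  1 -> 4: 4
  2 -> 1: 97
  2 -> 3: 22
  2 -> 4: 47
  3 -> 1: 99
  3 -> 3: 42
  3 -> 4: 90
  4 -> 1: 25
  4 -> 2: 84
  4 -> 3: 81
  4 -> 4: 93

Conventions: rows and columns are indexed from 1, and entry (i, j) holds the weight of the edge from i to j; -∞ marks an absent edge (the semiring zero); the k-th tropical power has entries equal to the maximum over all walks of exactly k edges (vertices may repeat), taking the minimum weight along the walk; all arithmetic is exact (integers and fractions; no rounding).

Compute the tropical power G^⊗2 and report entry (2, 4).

G^⊗2:
  [54, 45, 22, 45]
  [54, 47, 47, 47]
  [54, 84, 81, 90]
  [84, 84, 81, 93]
Key observation: the optimum is the walk 2->4->4, with weight 47 min 93 = 47.
Optimal value attained by: walk 2->4->4.
Answer: (G^⊗2)[2][4] = 47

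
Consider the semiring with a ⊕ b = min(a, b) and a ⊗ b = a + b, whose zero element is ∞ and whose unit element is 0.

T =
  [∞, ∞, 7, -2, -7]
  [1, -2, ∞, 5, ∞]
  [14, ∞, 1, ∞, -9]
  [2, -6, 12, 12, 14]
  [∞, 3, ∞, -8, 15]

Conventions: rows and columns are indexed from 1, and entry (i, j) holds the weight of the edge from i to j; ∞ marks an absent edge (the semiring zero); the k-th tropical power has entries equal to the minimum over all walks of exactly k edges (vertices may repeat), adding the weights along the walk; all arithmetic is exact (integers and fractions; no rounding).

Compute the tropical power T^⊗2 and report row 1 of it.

T^⊗2:
  [0, -8, 8, -15, -2]
  [-1, -4, 8, -1, -6]
  [15, -6, 2, -17, -8]
  [-5, -8, 9, -1, -5]
  [-6, -14, 4, 4, 6]
Answer: row 1 of T^⊗2 = [0, -8, 8, -15, -2]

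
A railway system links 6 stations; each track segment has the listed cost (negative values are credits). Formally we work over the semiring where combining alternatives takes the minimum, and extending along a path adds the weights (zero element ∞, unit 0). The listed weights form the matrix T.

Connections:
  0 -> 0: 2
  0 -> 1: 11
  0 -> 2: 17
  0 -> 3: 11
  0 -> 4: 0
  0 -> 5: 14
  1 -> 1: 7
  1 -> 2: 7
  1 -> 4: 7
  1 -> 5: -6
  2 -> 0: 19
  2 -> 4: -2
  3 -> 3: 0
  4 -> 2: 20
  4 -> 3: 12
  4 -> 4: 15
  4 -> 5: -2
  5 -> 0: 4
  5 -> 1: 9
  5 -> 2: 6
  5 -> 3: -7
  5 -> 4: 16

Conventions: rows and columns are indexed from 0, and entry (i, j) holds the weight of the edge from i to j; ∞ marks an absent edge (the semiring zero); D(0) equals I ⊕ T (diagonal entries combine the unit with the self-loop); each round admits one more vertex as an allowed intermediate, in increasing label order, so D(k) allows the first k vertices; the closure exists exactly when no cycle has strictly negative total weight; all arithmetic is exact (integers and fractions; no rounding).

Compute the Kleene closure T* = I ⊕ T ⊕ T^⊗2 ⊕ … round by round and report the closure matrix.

D(0):
  [0, 11, 17, 11, 0, 14]
  [∞, 0, 7, ∞, 7, -6]
  [19, ∞, 0, ∞, -2, ∞]
  [∞, ∞, ∞, 0, ∞, ∞]
  [∞, ∞, 20, 12, 0, -2]
  [4, 9, 6, -7, 16, 0]
D(1):
  [0, 11, 17, 11, 0, 14]
  [∞, 0, 7, ∞, 7, -6]
  [19, 30, 0, 30, -2, 33]
  [∞, ∞, ∞, 0, ∞, ∞]
  [∞, ∞, 20, 12, 0, -2]
  [4, 9, 6, -7, 4, 0]
D(2):
  [0, 11, 17, 11, 0, 5]
  [∞, 0, 7, ∞, 7, -6]
  [19, 30, 0, 30, -2, 24]
  [∞, ∞, ∞, 0, ∞, ∞]
  [∞, ∞, 20, 12, 0, -2]
  [4, 9, 6, -7, 4, 0]
D(3):
  [0, 11, 17, 11, 0, 5]
  [26, 0, 7, 37, 5, -6]
  [19, 30, 0, 30, -2, 24]
  [∞, ∞, ∞, 0, ∞, ∞]
  [39, 50, 20, 12, 0, -2]
  [4, 9, 6, -7, 4, 0]
D(4):
  [0, 11, 17, 11, 0, 5]
  [26, 0, 7, 37, 5, -6]
  [19, 30, 0, 30, -2, 24]
  [∞, ∞, ∞, 0, ∞, ∞]
  [39, 50, 20, 12, 0, -2]
  [4, 9, 6, -7, 4, 0]
D(5):
  [0, 11, 17, 11, 0, -2]
  [26, 0, 7, 17, 5, -6]
  [19, 30, 0, 10, -2, -4]
  [∞, ∞, ∞, 0, ∞, ∞]
  [39, 50, 20, 12, 0, -2]
  [4, 9, 6, -7, 4, 0]
D(6):
  [0, 7, 4, -9, 0, -2]
  [-2, 0, 0, -13, -2, -6]
  [0, 5, 0, -11, -2, -4]
  [∞, ∞, ∞, 0, ∞, ∞]
  [2, 7, 4, -9, 0, -2]
  [4, 9, 6, -7, 4, 0]
Answer: T* = [[0, 7, 4, -9, 0, -2], [-2, 0, 0, -13, -2, -6], [0, 5, 0, -11, -2, -4], [∞, ∞, ∞, 0, ∞, ∞], [2, 7, 4, -9, 0, -2], [4, 9, 6, -7, 4, 0]]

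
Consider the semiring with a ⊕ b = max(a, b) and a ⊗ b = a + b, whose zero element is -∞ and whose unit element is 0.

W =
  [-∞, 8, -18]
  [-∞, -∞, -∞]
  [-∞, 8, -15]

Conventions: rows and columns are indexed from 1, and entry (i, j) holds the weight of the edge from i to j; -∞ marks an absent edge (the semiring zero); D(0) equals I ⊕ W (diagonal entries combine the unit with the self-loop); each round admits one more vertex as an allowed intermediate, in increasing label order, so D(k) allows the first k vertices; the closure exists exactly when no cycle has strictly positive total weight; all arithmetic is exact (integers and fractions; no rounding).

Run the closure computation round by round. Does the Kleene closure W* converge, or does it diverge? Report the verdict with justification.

D(0):
  [0, 8, -18]
  [-∞, 0, -∞]
  [-∞, 8, 0]
D(1):
  [0, 8, -18]
  [-∞, 0, -∞]
  [-∞, 8, 0]
D(2):
  [0, 8, -18]
  [-∞, 0, -∞]
  [-∞, 8, 0]
D(3):
  [0, 8, -18]
  [-∞, 0, -∞]
  [-∞, 8, 0]
Key observation: every diagonal entry stays at the unit through all rounds, so no improving cycle exists.
Answer: CONVERGES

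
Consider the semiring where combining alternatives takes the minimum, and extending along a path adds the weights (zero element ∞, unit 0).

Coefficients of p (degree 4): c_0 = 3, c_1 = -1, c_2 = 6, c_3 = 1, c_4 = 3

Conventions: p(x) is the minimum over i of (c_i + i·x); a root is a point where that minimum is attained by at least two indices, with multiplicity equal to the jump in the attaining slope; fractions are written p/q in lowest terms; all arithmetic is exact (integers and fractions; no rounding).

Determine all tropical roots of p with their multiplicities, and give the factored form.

hull edge (i=0, c=3) to (i=1, c=-1): slope -4, span 1
hull edge (i=1, c=-1) to (i=3, c=1): slope 1, span 2
hull edge (i=3, c=1) to (i=4, c=3): slope 2, span 1
Factored form: p(x) = 3 ⊗ (x ⊕ (-2)) ⊗ (x ⊕ (-1)) ⊗ (x ⊕ (-1)) ⊗ (x ⊕ 4)
Answer: roots = -2 (mult 1), -1 (mult 2), 4 (mult 1)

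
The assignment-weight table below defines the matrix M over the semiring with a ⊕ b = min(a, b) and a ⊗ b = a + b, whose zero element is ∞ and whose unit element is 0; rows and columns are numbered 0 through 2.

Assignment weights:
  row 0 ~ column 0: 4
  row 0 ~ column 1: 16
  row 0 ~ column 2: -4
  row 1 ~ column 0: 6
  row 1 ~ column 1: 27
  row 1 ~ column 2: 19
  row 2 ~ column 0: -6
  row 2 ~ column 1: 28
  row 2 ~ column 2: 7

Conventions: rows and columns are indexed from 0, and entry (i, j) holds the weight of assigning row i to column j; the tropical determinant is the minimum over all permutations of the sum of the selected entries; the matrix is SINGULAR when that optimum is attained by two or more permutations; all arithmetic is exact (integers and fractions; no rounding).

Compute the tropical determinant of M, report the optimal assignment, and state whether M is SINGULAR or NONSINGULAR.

σ = (0, 1, 2): 4 + 27 + 7 = 38
σ = (0, 2, 1): 4 + 19 + 28 = 51
σ = (1, 0, 2): 16 + 6 + 7 = 29
σ = (1, 2, 0): 16 + 19 + (-6) = 29
σ = (2, 0, 1): (-4) + 6 + 28 = 30
σ = (2, 1, 0): (-4) + 27 + (-6) = 17
Optimal value attained by: σ = (2, 1, 0).
Answer: det⊕(M) = 17; verdict: NONSINGULAR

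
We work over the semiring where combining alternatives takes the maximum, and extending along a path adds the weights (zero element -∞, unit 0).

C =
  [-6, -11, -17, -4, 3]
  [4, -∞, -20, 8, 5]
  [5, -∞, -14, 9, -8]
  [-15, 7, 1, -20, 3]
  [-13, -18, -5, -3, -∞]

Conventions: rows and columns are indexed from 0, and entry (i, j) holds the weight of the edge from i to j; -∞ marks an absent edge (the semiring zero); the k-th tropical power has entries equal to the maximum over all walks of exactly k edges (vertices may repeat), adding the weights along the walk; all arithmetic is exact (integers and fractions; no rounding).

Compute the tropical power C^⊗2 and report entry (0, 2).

C^⊗2:
  [-7, 3, -2, 0, -1]
  [-2, 15, 9, 2, 11]
  [-1, 16, 10, 1, 12]
  [11, -13, -2, 15, 12]
  [0, 4, -2, 4, 0]
Key observation: the optimum is the walk 0->4->2, with weight 3 + (-5) = -2.
Optimal value attained by: walk 0->4->2.
Answer: (C^⊗2)[0][2] = -2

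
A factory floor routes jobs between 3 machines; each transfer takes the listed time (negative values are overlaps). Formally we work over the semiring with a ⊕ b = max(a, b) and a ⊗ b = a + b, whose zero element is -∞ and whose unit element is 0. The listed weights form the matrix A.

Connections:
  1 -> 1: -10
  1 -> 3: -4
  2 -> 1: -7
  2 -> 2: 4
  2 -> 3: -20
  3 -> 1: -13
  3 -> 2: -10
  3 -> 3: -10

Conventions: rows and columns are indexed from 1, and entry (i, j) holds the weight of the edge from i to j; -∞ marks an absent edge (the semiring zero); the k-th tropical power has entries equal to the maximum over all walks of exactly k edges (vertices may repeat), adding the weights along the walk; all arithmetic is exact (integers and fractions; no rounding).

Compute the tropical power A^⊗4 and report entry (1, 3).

A^⊗2:
  [-17, -14, -14]
  [-3, 8, -11]
  [-17, -6, -17]
A^⊗3:
  [-21, -10, -21]
  [1, 12, -7]
  [-13, -2, -21]
A^⊗4:
  [-17, -6, -25]
  [5, 16, -3]
  [-9, 2, -17]
Key observation: the optimum is the walk 1->3->2->1->3, with weight (-4) + (-10) + (-7) + (-4) = -25.
Optimal value attained by: walk 1->3->2->1->3.
Answer: (A^⊗4)[1][3] = -25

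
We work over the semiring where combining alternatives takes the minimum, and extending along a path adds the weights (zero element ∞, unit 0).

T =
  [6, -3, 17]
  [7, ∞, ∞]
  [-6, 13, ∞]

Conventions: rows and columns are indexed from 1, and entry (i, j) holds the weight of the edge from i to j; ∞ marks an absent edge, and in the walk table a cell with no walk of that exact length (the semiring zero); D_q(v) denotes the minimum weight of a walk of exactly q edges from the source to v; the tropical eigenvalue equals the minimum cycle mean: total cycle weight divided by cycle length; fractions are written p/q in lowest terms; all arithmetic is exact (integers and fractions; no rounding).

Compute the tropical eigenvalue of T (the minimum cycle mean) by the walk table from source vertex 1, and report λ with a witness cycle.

q=0: [0, ∞, ∞]
q=1: [6, -3, 17]
q=2: [4, 3, 23]
q=3: [10, 1, 21]
Optimal cycle mean attained by: cycle 1->2->1, total (-3) + 7, length 2.
Answer: λ = 2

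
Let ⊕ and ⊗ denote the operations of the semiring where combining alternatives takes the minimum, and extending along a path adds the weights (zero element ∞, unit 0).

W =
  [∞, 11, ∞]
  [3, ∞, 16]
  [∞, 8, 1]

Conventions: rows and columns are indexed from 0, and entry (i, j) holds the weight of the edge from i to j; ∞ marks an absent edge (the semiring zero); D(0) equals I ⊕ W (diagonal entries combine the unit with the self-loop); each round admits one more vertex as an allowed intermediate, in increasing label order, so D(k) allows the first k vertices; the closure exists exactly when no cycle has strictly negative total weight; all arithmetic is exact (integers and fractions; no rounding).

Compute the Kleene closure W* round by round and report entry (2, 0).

D(0):
  [0, 11, ∞]
  [3, 0, 16]
  [∞, 8, 0]
D(1):
  [0, 11, ∞]
  [3, 0, 16]
  [∞, 8, 0]
D(2):
  [0, 11, 27]
  [3, 0, 16]
  [11, 8, 0]
D(3):
  [0, 11, 27]
  [3, 0, 16]
  [11, 8, 0]
Answer: W*[2][0] = 11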